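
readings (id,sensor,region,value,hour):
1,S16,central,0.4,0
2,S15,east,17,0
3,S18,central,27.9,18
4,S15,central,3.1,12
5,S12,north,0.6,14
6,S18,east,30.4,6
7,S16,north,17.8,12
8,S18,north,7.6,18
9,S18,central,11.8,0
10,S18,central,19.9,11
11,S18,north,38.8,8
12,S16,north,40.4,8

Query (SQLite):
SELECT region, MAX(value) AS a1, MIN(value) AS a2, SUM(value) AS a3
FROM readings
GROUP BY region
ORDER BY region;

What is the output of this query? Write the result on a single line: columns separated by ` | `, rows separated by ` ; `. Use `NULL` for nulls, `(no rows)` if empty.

Group readings by region.
Per group compute: MAX(value), MIN(value), SUM(value).
  central: ids {1, 3, 4, 9, 10} → MAX(value)=27.9, MIN(value)=0.4, SUM(value)=63.1
  east: ids {2, 6} → MAX(value)=30.4, MIN(value)=17, SUM(value)=47.4
  north: ids {5, 7, 8, 11, 12} → MAX(value)=40.4, MIN(value)=0.6, SUM(value)=105.2

central | 27.9 | 0.4 | 63.1 ; east | 30.4 | 17 | 47.4 ; north | 40.4 | 0.6 | 105.2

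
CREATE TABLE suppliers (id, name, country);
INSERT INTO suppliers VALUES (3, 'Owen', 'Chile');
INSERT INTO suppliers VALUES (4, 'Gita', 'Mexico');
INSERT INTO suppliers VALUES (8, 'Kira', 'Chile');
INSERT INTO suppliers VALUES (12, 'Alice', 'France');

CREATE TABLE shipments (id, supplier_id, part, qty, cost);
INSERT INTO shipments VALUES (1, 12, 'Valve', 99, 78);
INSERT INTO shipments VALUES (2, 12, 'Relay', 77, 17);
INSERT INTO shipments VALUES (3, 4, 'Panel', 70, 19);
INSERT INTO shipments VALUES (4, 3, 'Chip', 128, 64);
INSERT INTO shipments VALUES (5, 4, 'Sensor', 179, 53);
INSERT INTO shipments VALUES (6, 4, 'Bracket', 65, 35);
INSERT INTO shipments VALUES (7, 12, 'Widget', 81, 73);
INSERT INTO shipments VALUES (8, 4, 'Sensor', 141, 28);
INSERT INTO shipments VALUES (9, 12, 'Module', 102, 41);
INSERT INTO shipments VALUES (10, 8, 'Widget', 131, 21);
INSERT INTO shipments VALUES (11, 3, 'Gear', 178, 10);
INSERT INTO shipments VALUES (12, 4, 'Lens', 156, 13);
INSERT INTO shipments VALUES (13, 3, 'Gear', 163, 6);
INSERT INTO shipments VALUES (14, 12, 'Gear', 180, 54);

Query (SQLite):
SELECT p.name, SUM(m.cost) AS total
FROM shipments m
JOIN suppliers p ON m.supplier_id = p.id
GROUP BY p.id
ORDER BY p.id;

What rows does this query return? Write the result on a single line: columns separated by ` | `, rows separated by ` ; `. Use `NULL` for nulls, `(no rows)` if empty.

Owen | 80 ; Gita | 148 ; Kira | 21 ; Alice | 263

Join each shipments row to its suppliers via supplier_id.
Group joined rows by suppliers.id; compute SUM(m.cost) per group.
  3: ids {4, 11, 13} → SUM(m.cost)=80
  4: ids {3, 5, 6, 8, 12} → SUM(m.cost)=148
  8: ids {10} → SUM(m.cost)=21
  12: ids {1, 2, 7, 9, 14} → SUM(m.cost)=263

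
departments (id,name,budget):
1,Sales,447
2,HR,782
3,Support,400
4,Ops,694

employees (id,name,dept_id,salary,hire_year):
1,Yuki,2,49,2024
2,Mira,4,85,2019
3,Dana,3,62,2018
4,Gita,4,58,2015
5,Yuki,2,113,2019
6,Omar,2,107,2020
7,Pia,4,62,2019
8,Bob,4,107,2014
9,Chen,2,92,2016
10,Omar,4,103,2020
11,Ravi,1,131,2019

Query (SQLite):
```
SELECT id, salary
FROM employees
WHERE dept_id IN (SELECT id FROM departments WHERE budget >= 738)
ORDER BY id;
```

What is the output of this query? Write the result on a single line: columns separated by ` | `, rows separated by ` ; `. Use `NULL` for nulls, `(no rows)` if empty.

1 | 49 ; 5 | 113 ; 6 | 107 ; 9 | 92

Inner query: departments.id where budget >= 738.
Outer: keep employees rows whose dept_id is in that set.
Inner query → {2}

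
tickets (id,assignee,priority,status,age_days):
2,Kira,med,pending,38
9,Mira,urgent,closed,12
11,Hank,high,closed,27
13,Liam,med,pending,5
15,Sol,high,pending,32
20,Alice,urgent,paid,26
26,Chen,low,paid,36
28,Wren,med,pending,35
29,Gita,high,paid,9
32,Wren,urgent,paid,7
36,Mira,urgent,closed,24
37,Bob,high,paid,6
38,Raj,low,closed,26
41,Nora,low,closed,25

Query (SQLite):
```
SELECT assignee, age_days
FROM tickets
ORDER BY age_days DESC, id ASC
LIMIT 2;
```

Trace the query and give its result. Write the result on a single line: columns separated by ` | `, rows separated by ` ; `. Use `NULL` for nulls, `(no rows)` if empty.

Kira | 38 ; Chen | 36

Sort by age_days desc, tiebreak id asc: (38, id=2), (36, id=26), (35, id=28), (32, id=15), (27, id=11) …. Take first 2.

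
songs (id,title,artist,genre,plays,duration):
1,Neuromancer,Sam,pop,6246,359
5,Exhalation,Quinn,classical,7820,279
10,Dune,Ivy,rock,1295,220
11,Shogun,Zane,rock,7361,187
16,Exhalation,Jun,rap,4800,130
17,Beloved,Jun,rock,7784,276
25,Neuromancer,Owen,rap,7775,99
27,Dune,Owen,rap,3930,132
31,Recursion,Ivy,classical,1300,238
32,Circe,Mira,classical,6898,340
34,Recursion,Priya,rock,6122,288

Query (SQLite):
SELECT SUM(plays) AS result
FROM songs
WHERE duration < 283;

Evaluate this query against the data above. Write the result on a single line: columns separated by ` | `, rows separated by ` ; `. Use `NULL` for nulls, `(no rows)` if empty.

42065

Rows where duration < 283 → plays values: [7820, 1295, 7361, 4800, 7784, 7775, 3930, 1300].
SUM of non-NULL values = 42065.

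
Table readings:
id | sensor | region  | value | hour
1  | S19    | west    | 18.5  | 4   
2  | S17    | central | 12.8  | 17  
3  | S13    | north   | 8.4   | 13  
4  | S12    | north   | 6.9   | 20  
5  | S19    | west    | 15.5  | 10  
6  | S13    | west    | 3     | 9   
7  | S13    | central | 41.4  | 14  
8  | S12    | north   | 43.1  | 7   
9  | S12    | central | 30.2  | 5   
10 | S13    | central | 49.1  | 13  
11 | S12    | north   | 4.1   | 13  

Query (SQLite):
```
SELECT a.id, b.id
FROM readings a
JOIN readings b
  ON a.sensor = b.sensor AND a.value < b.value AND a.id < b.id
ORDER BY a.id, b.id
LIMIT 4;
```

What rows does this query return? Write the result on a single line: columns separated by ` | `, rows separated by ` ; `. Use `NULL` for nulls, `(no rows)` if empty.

Pairs (a,b) with same sensor, a.value < b.value, a.id < b.id.
sensor groups: S12:{4,8,9,11} S13:{3,6,7,10} S17:{2} S19:{1,5}
Ordered by (a.id, b.id); first 4.

3 | 7 ; 3 | 10 ; 4 | 8 ; 4 | 9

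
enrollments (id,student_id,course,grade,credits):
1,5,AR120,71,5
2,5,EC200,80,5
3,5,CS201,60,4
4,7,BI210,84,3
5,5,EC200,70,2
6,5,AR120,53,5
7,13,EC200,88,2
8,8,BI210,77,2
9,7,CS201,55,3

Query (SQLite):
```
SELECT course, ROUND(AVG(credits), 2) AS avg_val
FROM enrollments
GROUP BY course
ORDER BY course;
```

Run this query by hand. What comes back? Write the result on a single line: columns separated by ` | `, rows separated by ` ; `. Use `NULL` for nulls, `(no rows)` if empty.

Partition enrollments by course; compute ROUND(AVG(credits), 2) within each group.
  AR120: ids {1, 6} → ROUND(AVG(credits), 2)=5
  BI210: ids {4, 8} → ROUND(AVG(credits), 2)=2.5
  CS201: ids {3, 9} → ROUND(AVG(credits), 2)=3.5
  EC200: ids {2, 5, 7} → ROUND(AVG(credits), 2)=3

AR120 | 5 ; BI210 | 2.5 ; CS201 | 3.5 ; EC200 | 3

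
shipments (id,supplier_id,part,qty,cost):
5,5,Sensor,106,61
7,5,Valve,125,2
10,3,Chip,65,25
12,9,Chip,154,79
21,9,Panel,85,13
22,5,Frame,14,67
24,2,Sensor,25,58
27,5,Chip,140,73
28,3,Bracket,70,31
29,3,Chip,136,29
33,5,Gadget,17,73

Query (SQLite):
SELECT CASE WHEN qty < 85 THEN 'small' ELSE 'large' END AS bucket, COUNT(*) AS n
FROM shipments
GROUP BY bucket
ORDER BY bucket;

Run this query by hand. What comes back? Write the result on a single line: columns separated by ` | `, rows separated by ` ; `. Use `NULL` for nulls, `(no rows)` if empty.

large | 6 ; small | 5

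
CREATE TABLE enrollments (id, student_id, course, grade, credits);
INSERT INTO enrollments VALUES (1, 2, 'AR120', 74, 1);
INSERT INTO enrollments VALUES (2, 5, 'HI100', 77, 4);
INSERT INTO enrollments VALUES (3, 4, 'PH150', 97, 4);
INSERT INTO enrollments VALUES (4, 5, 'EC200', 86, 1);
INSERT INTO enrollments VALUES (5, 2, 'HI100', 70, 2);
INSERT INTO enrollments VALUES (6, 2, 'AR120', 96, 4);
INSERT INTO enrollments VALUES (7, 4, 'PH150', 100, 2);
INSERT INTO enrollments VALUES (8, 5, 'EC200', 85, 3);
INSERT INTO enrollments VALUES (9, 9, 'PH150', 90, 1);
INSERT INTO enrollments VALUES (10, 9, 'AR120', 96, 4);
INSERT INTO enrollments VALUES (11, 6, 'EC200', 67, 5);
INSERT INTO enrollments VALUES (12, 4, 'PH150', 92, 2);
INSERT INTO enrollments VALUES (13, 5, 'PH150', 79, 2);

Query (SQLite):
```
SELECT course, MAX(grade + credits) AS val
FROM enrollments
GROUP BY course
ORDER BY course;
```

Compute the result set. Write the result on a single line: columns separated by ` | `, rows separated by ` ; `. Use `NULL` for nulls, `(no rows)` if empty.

For each row compute grade + credits.
Group by course; take MAX of the expression per group.
  AR120: ids {1, 6, 10} → MAX(grade + credits)=100
  EC200: ids {4, 8, 11} → MAX(grade + credits)=88
  HI100: ids {2, 5} → MAX(grade + credits)=81
  PH150: ids {3, 7, 9, 12, 13} → MAX(grade + credits)=102

AR120 | 100 ; EC200 | 88 ; HI100 | 81 ; PH150 | 102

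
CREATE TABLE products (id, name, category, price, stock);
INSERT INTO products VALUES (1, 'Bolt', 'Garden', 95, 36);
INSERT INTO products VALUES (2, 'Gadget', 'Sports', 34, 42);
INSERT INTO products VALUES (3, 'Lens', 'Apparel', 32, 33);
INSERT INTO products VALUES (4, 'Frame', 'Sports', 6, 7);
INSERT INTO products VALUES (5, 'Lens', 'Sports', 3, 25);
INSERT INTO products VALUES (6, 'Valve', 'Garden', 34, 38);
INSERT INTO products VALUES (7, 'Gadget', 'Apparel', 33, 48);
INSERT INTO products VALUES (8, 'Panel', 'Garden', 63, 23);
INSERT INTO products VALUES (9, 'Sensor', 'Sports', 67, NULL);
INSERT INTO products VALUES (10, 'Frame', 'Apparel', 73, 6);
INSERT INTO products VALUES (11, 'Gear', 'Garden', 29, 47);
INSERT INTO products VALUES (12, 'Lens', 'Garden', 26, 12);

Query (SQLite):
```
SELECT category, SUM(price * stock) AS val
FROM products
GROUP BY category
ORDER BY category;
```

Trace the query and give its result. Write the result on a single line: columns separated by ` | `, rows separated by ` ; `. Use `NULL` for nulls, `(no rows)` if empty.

Apparel | 3078 ; Garden | 7836 ; Sports | 1545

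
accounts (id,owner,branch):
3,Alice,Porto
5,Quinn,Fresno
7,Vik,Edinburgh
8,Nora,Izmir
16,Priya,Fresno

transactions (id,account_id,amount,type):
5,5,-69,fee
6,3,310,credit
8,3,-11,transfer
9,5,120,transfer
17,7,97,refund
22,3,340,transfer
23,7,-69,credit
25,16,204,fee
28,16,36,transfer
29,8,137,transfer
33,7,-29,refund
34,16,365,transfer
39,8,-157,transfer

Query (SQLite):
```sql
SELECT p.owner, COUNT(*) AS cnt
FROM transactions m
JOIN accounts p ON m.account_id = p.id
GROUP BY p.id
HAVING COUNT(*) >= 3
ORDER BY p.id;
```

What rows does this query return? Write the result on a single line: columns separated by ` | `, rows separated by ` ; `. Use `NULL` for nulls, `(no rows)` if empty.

Alice | 3 ; Vik | 3 ; Priya | 3

Join each transactions row to its accounts via account_id.
Group joined rows by accounts.id; compute COUNT(*) per group.
HAVING: keep groups with count ≥ 3.
  3: ids {6, 8, 22} → COUNT(*)=3
  5: ids {5, 9} → COUNT(*)=2
  7: ids {17, 23, 33} → COUNT(*)=3
  8: ids {29, 39} → COUNT(*)=2
  16: ids {25, 28, 34} → COUNT(*)=3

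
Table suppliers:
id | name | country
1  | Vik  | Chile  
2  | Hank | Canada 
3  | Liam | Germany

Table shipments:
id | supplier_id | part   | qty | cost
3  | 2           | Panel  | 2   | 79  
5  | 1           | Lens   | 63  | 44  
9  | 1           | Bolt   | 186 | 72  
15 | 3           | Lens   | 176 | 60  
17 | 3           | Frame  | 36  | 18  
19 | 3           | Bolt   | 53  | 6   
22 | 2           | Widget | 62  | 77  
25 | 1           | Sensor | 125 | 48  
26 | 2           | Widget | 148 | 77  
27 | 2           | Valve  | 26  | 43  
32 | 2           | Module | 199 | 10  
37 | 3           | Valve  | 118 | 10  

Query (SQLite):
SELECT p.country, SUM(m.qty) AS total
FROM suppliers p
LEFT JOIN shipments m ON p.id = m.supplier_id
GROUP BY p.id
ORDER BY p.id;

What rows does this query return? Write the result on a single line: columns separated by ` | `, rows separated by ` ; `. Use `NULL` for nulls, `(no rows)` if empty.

Chile | 374 ; Canada | 437 ; Germany | 383

LEFT JOIN keeps every suppliers row; unmatched ones get NULL for shipments columns.
Group by suppliers.id and compute SUM(m.qty). SUM over an all-NULL group is NULL.
  1: ids {5, 9, 25} → SUM(m.qty)=374
  2: ids {3, 22, 26, 27, 32} → SUM(m.qty)=437
  3: ids {15, 17, 19, 37} → SUM(m.qty)=383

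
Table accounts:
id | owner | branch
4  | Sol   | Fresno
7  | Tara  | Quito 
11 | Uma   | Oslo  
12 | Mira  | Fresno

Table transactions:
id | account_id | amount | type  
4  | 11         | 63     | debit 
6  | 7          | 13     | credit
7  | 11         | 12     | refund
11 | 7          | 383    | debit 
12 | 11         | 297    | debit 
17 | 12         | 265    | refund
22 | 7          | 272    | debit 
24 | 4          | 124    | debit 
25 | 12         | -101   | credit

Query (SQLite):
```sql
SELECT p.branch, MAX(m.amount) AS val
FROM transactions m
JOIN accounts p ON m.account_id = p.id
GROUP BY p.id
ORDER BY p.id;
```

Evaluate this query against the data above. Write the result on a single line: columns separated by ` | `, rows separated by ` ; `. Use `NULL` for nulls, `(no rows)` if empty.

Join each transactions row to its accounts via account_id.
Group joined rows by accounts.id; compute MAX(m.amount) per group.
  4: ids {24} → MAX(m.amount)=124
  7: ids {6, 11, 22} → MAX(m.amount)=383
  11: ids {4, 7, 12} → MAX(m.amount)=297
  12: ids {17, 25} → MAX(m.amount)=265

Fresno | 124 ; Quito | 383 ; Oslo | 297 ; Fresno | 265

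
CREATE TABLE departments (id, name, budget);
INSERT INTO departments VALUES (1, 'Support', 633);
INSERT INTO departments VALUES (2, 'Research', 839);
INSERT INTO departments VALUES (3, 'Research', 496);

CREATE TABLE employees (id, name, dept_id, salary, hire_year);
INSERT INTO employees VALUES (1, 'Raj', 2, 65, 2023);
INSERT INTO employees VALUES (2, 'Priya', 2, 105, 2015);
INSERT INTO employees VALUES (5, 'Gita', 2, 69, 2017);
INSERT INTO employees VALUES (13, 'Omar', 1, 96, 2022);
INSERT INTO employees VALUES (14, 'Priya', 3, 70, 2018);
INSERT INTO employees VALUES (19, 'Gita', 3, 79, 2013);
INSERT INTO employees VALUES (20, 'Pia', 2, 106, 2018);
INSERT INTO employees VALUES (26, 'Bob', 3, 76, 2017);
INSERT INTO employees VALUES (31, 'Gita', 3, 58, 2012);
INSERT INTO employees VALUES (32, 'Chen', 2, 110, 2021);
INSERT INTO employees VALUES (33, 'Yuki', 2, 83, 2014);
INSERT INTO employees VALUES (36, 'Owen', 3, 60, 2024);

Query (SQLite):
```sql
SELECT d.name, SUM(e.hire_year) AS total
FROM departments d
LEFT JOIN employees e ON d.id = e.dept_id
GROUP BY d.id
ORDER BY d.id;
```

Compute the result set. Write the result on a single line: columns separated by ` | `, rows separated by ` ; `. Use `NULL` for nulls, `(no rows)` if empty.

LEFT JOIN keeps every departments row; unmatched ones get NULL for employees columns.
Group by departments.id and compute SUM(e.hire_year). SUM over an all-NULL group is NULL.
  1: ids {13} → SUM(e.hire_year)=2022
  2: ids {1, 2, 5, 20, 32, 33} → SUM(e.hire_year)=12108
  3: ids {14, 19, 26, 31, 36} → SUM(e.hire_year)=10084

Support | 2022 ; Research | 12108 ; Research | 10084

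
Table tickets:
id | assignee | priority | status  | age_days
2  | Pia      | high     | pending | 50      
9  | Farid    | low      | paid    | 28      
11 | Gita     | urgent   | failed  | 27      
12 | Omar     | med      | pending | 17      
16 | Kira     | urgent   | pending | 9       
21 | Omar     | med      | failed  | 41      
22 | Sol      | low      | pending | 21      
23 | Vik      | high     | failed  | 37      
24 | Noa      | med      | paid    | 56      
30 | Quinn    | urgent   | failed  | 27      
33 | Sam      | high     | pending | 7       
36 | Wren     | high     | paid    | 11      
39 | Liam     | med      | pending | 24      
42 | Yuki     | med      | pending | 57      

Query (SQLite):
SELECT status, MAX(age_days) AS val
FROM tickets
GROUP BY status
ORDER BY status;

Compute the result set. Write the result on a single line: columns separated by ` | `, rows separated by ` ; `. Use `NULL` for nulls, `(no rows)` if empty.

Partition tickets by status; compute MAX(age_days) within each group.
  failed: ids {11, 21, 23, 30} → MAX(age_days)=41
  paid: ids {9, 24, 36} → MAX(age_days)=56
  pending: ids {2, 12, 16, 22, 33, 39, 42} → MAX(age_days)=57

failed | 41 ; paid | 56 ; pending | 57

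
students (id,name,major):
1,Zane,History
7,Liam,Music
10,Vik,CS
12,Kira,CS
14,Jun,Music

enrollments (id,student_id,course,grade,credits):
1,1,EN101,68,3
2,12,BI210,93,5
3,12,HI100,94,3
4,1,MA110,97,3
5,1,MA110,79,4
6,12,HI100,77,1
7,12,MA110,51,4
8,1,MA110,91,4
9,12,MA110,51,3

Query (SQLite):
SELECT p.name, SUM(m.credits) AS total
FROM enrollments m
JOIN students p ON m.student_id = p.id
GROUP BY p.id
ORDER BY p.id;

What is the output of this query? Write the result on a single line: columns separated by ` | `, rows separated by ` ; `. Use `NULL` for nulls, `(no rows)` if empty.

Join each enrollments row to its students via student_id.
Group joined rows by students.id; compute SUM(m.credits) per group.
  1: ids {1, 4, 5, 8} → SUM(m.credits)=14
  12: ids {2, 3, 6, 7, 9} → SUM(m.credits)=16

Zane | 14 ; Kira | 16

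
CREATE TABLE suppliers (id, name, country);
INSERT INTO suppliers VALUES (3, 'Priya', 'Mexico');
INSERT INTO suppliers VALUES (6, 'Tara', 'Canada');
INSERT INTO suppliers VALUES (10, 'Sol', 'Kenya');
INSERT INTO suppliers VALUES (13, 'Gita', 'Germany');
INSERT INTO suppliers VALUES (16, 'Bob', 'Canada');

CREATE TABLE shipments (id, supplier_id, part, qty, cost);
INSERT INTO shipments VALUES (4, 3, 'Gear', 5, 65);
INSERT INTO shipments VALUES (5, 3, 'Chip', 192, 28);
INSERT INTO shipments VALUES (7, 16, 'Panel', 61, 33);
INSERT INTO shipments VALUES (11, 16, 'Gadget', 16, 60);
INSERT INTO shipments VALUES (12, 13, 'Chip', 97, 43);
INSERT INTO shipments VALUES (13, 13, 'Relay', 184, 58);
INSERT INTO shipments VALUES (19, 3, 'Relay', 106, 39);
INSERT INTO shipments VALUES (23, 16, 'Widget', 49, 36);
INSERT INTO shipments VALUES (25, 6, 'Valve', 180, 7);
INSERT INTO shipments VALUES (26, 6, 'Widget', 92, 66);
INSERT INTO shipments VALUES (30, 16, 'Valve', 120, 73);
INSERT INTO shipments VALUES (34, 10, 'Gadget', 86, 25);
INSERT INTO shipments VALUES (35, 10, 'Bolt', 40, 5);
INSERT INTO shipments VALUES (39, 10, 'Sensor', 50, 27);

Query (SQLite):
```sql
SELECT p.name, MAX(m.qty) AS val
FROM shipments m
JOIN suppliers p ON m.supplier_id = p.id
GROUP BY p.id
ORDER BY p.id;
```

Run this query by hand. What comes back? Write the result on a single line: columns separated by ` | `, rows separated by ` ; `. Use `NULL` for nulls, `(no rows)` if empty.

Priya | 192 ; Tara | 180 ; Sol | 86 ; Gita | 184 ; Bob | 120

Join each shipments row to its suppliers via supplier_id.
Group joined rows by suppliers.id; compute MAX(m.qty) per group.
  3: ids {4, 5, 19} → MAX(m.qty)=192
  6: ids {25, 26} → MAX(m.qty)=180
  10: ids {34, 35, 39} → MAX(m.qty)=86
  13: ids {12, 13} → MAX(m.qty)=184
  16: ids {7, 11, 23, 30} → MAX(m.qty)=120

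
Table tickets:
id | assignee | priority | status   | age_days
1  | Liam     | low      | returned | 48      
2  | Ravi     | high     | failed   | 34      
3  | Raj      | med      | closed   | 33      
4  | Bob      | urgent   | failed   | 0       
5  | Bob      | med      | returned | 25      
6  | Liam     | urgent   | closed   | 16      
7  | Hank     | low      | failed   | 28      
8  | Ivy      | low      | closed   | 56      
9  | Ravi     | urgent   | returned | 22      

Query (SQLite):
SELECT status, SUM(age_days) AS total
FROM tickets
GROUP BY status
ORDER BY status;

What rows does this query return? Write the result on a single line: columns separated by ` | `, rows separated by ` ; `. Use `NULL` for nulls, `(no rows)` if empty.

Partition tickets by status; compute SUM(age_days) within each group.
  closed: ids {3, 6, 8} → SUM(age_days)=105
  failed: ids {2, 4, 7} → SUM(age_days)=62
  returned: ids {1, 5, 9} → SUM(age_days)=95

closed | 105 ; failed | 62 ; returned | 95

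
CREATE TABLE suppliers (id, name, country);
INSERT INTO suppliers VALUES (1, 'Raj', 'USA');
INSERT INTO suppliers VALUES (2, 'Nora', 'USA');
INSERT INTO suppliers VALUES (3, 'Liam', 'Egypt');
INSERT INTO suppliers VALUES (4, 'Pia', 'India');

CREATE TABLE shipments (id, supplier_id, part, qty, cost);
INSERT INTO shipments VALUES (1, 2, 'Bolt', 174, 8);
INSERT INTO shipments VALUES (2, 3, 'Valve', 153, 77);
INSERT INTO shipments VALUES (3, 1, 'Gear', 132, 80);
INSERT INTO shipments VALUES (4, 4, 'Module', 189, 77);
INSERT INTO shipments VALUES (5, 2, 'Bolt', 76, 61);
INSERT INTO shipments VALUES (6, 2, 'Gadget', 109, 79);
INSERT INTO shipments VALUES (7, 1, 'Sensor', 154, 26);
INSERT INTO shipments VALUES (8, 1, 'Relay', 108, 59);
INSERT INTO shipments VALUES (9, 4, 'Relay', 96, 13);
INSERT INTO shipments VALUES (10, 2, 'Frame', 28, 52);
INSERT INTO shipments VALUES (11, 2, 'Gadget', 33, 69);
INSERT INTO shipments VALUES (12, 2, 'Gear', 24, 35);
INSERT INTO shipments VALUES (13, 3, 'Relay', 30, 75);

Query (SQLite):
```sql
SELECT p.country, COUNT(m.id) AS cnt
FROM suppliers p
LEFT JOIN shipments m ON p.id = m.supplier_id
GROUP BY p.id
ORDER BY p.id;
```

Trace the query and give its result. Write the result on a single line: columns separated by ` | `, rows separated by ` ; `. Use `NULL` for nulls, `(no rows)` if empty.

USA | 3 ; USA | 6 ; Egypt | 2 ; India | 2

LEFT JOIN keeps every suppliers row; unmatched ones get NULL for shipments columns.
Group by suppliers.id and compute COUNT(m.id). COUNT(col) of an all-NULL group is 0.
  1: ids {3, 7, 8} → COUNT(m.id)=3
  2: ids {1, 5, 6, 10, 11, 12} → COUNT(m.id)=6
  3: ids {2, 13} → COUNT(m.id)=2
  4: ids {4, 9} → COUNT(m.id)=2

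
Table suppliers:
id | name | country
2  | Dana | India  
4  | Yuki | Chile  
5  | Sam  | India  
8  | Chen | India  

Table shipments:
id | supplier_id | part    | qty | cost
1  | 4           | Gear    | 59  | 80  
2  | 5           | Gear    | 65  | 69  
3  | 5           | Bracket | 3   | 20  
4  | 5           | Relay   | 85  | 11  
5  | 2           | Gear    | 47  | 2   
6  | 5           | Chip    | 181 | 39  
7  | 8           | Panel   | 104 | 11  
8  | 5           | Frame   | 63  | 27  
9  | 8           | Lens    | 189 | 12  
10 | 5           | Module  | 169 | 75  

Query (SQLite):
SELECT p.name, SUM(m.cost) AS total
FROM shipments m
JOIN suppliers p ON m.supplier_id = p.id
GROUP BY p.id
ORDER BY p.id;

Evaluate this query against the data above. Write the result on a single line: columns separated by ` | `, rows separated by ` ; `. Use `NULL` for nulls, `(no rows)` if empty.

Join each shipments row to its suppliers via supplier_id.
Group joined rows by suppliers.id; compute SUM(m.cost) per group.
  2: ids {5} → SUM(m.cost)=2
  4: ids {1} → SUM(m.cost)=80
  5: ids {2, 3, 4, 6, 8, 10} → SUM(m.cost)=241
  8: ids {7, 9} → SUM(m.cost)=23

Dana | 2 ; Yuki | 80 ; Sam | 241 ; Chen | 23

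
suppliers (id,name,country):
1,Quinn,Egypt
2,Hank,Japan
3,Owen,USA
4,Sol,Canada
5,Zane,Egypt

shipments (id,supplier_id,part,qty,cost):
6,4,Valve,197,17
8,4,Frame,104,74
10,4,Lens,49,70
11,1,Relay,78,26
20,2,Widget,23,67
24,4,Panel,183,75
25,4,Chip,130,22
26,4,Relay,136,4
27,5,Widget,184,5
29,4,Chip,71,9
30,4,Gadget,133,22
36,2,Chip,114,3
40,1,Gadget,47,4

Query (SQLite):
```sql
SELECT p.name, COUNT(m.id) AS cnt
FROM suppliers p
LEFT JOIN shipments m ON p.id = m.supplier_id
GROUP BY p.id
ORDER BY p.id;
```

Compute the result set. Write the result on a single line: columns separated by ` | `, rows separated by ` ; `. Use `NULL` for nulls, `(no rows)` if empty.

LEFT JOIN keeps every suppliers row; unmatched ones get NULL for shipments columns.
Group by suppliers.id and compute COUNT(m.id). COUNT(col) of an all-NULL group is 0.
  1: ids {11, 40} → COUNT(m.id)=2
  2: ids {20, 36} → COUNT(m.id)=2
  3: ids {—} → COUNT(m.id)=0
  4: ids {6, 8, 10, 24, 25, 26, 29, 30} → COUNT(m.id)=8
  5: ids {27} → COUNT(m.id)=1

Quinn | 2 ; Hank | 2 ; Owen | 0 ; Sol | 8 ; Zane | 1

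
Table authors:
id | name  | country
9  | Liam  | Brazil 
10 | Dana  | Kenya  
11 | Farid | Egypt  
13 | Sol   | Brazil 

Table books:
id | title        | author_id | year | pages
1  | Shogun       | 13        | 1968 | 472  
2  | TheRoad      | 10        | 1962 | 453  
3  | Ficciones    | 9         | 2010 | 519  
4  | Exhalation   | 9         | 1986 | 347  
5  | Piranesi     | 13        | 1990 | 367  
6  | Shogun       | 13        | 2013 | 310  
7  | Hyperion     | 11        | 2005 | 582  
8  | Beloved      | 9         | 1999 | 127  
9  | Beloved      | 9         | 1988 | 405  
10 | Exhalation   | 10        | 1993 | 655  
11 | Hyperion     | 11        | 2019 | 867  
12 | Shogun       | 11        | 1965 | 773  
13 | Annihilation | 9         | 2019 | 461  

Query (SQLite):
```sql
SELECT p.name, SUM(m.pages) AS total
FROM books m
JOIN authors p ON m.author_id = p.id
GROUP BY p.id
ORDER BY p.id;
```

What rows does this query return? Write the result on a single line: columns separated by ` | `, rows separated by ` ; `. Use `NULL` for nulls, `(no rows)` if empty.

Liam | 1859 ; Dana | 1108 ; Farid | 2222 ; Sol | 1149

Join each books row to its authors via author_id.
Group joined rows by authors.id; compute SUM(m.pages) per group.
  9: ids {3, 4, 8, 9, 13} → SUM(m.pages)=1859
  10: ids {2, 10} → SUM(m.pages)=1108
  11: ids {7, 11, 12} → SUM(m.pages)=2222
  13: ids {1, 5, 6} → SUM(m.pages)=1149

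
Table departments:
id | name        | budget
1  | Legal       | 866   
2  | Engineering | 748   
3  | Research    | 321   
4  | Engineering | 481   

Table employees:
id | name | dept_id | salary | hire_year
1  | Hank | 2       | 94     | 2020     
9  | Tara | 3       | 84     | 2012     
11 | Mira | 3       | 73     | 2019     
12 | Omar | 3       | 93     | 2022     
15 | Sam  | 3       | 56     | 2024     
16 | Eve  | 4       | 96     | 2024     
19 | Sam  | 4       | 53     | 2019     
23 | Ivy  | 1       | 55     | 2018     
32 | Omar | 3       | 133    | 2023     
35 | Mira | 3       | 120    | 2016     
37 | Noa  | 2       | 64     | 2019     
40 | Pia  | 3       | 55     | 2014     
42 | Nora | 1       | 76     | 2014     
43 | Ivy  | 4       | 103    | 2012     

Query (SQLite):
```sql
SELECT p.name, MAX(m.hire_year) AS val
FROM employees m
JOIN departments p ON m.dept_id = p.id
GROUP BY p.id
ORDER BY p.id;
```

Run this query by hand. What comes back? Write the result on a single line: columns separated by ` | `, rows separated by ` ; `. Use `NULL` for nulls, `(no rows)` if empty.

Legal | 2018 ; Engineering | 2020 ; Research | 2024 ; Engineering | 2024

Join each employees row to its departments via dept_id.
Group joined rows by departments.id; compute MAX(m.hire_year) per group.
  1: ids {23, 42} → MAX(m.hire_year)=2018
  2: ids {1, 37} → MAX(m.hire_year)=2020
  3: ids {9, 11, 12, 15, 32, 35, 40} → MAX(m.hire_year)=2024
  4: ids {16, 19, 43} → MAX(m.hire_year)=2024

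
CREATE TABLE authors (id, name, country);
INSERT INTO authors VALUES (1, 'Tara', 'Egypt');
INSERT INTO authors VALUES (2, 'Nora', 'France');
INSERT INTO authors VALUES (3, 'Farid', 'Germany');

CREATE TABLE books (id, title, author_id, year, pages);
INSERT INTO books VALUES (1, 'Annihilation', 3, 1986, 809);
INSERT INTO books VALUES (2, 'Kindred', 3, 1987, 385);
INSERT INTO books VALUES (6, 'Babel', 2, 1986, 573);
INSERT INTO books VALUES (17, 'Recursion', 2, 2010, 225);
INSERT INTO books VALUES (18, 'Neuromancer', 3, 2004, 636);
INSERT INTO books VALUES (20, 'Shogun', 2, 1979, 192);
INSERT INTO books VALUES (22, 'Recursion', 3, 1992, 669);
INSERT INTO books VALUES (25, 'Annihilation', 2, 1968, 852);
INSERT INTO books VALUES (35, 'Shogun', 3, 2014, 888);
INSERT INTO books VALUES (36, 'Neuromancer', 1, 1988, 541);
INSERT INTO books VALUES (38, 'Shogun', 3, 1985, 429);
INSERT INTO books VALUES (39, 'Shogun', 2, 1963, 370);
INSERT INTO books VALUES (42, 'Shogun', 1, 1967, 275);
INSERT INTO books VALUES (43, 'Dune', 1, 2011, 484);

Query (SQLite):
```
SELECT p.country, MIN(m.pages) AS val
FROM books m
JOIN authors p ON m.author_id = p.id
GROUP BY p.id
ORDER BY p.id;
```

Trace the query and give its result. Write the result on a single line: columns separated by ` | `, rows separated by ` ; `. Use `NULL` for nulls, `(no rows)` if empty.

Egypt | 275 ; France | 192 ; Germany | 385

Join each books row to its authors via author_id.
Group joined rows by authors.id; compute MIN(m.pages) per group.
  1: ids {36, 42, 43} → MIN(m.pages)=275
  2: ids {6, 17, 20, 25, 39} → MIN(m.pages)=192
  3: ids {1, 2, 18, 22, 35, 38} → MIN(m.pages)=385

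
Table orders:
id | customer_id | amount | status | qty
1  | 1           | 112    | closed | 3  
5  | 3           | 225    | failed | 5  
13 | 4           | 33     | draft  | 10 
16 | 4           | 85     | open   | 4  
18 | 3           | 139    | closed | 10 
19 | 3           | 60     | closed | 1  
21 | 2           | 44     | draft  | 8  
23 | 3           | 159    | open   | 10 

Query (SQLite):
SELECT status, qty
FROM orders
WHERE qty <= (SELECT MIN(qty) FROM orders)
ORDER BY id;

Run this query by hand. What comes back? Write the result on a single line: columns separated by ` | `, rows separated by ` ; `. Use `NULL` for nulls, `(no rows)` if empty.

Scalar subquery: MIN(qty) over all orders rows = 1.
Keep rows where qty <= that value.

closed | 1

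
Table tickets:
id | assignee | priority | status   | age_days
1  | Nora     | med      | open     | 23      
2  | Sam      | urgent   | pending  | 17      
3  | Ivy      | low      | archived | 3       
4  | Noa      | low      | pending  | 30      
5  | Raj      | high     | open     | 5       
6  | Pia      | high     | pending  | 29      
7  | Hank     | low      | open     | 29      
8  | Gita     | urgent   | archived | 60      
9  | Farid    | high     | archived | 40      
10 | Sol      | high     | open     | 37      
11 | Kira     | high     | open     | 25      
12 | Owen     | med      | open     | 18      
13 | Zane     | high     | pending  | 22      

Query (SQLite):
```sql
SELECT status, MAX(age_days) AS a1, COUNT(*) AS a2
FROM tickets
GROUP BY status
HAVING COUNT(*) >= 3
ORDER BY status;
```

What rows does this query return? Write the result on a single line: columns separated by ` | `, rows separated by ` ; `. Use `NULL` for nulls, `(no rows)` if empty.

Group tickets by status.
Per group compute: MAX(age_days), COUNT(*).
HAVING: drop groups with fewer than 3 rows.
  archived: ids {3, 8, 9} → MAX(age_days)=60, COUNT(*)=3
  open: ids {1, 5, 7, 10, 11, 12} → MAX(age_days)=37, COUNT(*)=6
  pending: ids {2, 4, 6, 13} → MAX(age_days)=30, COUNT(*)=4

archived | 60 | 3 ; open | 37 | 6 ; pending | 30 | 4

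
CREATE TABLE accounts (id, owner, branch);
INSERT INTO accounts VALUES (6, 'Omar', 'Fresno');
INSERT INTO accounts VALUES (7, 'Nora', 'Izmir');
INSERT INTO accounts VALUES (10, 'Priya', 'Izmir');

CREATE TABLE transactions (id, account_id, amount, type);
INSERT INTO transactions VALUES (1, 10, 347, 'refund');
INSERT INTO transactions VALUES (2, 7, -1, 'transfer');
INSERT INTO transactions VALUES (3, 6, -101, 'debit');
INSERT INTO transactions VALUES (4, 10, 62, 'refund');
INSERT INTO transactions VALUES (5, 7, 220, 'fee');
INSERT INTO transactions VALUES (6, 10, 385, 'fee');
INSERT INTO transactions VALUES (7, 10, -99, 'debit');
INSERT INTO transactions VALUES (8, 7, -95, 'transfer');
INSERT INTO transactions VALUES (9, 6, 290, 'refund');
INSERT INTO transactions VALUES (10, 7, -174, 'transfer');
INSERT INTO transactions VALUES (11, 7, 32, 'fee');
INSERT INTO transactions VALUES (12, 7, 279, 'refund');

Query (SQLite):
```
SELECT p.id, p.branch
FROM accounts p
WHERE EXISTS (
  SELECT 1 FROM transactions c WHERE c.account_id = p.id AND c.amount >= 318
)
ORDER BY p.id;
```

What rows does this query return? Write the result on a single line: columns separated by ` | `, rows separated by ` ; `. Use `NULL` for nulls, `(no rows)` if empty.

For each accounts row, check whether any transactions with matching account_id has amount >= 318.
Keep rows where that is true.

10 | Izmir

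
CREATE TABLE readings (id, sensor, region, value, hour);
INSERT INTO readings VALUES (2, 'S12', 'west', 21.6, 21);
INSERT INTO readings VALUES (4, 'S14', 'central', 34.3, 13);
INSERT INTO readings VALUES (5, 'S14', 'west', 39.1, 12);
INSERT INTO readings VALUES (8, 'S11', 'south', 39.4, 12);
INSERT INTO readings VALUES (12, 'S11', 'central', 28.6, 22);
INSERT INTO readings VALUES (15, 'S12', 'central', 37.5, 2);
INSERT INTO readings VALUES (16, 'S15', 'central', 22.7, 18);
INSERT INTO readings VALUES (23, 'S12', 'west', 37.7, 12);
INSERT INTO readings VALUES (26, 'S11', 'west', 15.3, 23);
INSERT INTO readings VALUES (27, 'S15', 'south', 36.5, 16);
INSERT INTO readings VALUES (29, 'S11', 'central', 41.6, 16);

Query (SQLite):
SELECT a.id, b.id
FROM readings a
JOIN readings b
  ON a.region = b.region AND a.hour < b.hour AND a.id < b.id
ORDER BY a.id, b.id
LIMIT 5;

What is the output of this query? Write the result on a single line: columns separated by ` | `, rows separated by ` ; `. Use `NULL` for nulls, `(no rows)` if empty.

Pairs (a,b) with same region, a.hour < b.hour, a.id < b.id.
region groups: central:{4,12,15,16,29} south:{8,27} west:{2,5,23,26}
Ordered by (a.id, b.id); first 5.

2 | 26 ; 4 | 12 ; 4 | 16 ; 4 | 29 ; 5 | 26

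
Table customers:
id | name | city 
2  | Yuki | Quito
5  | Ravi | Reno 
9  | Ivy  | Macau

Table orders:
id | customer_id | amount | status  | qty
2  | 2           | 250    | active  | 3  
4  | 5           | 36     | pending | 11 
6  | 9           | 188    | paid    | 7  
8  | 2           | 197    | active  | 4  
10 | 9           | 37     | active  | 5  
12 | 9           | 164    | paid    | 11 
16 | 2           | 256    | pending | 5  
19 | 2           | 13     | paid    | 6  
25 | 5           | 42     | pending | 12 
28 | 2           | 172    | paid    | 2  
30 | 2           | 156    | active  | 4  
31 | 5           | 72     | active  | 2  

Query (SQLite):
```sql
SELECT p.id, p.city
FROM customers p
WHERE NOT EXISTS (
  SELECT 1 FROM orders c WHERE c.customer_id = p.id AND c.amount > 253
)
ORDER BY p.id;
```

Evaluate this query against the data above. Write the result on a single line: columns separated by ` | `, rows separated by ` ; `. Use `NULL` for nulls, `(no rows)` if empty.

5 | Reno ; 9 | Macau

For each customers row, check whether any orders with matching customer_id has amount > 253.
Keep rows where that is false.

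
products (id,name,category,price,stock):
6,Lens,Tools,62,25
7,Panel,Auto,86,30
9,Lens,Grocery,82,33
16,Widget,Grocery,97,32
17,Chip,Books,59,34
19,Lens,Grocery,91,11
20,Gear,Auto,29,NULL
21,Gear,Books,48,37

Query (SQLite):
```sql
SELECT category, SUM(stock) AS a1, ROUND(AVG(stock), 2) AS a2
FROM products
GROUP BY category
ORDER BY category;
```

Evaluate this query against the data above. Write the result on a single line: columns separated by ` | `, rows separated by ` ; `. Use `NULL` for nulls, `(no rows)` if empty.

Auto | 30 | 30 ; Books | 71 | 35.5 ; Grocery | 76 | 25.33 ; Tools | 25 | 25

Group products by category.
Per group compute: SUM(stock), ROUND(AVG(stock), 2).
  Auto: ids {7, 20} → SUM(stock)=30, ROUND(AVG(stock), 2)=30
  Books: ids {17, 21} → SUM(stock)=71, ROUND(AVG(stock), 2)=35.5
  Grocery: ids {9, 16, 19} → SUM(stock)=76, ROUND(AVG(stock), 2)=25.33
  Tools: ids {6} → SUM(stock)=25, ROUND(AVG(stock), 2)=25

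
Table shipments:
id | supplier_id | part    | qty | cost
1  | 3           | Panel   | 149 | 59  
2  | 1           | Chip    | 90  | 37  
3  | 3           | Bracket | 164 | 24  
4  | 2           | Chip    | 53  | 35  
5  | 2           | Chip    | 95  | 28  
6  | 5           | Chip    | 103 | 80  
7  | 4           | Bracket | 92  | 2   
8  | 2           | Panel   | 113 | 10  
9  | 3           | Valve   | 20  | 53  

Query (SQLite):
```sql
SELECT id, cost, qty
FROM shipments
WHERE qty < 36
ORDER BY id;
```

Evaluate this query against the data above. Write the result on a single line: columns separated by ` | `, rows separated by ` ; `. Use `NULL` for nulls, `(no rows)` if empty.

9 | 53 | 20

qty < 36: ids {9}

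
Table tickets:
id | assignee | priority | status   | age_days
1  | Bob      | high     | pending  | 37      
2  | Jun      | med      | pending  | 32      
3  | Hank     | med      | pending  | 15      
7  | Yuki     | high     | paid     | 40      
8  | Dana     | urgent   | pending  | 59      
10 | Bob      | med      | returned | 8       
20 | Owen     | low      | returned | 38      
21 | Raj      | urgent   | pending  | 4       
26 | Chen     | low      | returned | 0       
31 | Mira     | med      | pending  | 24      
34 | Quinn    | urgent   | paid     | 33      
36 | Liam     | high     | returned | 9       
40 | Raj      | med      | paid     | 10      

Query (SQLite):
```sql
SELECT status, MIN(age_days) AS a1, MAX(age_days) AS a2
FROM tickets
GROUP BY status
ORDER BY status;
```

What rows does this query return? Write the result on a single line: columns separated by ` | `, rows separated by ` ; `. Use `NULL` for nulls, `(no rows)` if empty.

Group tickets by status.
Per group compute: MIN(age_days), MAX(age_days).
  paid: ids {7, 34, 40} → MIN(age_days)=10, MAX(age_days)=40
  pending: ids {1, 2, 3, 8, 21, 31} → MIN(age_days)=4, MAX(age_days)=59
  returned: ids {10, 20, 26, 36} → MIN(age_days)=0, MAX(age_days)=38

paid | 10 | 40 ; pending | 4 | 59 ; returned | 0 | 38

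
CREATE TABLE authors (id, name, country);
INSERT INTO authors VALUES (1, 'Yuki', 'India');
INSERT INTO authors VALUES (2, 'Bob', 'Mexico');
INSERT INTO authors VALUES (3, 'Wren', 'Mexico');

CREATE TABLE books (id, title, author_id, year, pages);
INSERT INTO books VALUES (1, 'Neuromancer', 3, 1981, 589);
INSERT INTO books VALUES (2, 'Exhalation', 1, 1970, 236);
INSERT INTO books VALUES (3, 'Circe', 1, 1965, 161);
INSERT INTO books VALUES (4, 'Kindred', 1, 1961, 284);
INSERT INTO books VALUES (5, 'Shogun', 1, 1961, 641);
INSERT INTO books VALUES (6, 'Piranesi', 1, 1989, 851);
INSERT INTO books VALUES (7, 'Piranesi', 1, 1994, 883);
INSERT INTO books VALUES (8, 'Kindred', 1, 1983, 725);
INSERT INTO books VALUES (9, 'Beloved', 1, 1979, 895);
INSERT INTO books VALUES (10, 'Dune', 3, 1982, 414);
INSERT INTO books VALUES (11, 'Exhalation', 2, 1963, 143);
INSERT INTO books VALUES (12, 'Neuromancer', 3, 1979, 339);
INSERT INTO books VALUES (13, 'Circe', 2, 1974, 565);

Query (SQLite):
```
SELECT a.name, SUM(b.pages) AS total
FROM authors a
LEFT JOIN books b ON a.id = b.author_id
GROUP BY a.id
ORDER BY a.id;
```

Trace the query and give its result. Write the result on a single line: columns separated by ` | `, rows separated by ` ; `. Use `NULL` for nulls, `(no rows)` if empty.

LEFT JOIN keeps every authors row; unmatched ones get NULL for books columns.
Group by authors.id and compute SUM(b.pages). SUM over an all-NULL group is NULL.
  1: ids {2, 3, 4, 5, 6, 7, 8, 9} → SUM(b.pages)=4676
  2: ids {11, 13} → SUM(b.pages)=708
  3: ids {1, 10, 12} → SUM(b.pages)=1342

Yuki | 4676 ; Bob | 708 ; Wren | 1342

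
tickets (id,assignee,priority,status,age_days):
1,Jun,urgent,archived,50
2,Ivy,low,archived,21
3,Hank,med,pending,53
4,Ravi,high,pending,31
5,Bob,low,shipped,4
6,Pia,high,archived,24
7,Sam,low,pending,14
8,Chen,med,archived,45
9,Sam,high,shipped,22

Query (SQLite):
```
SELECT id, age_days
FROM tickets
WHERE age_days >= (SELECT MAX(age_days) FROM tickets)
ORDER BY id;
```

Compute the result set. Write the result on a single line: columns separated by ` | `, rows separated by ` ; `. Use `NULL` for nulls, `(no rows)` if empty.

3 | 53

Scalar subquery: MAX(age_days) over all tickets rows = 53.
Keep rows where age_days >= that value.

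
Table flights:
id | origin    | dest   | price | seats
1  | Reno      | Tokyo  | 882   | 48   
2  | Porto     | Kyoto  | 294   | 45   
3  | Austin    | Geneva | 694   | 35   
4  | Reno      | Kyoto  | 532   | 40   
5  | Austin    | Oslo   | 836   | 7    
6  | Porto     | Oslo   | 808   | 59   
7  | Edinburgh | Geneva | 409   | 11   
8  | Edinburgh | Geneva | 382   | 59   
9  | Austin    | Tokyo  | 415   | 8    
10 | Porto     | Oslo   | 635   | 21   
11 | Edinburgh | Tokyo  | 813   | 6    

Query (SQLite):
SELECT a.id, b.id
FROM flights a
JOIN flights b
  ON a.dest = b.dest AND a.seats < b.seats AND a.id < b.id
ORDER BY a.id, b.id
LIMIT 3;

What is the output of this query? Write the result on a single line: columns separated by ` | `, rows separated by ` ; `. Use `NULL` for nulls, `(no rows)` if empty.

3 | 8 ; 5 | 6 ; 5 | 10

Pairs (a,b) with same dest, a.seats < b.seats, a.id < b.id.
dest groups: Geneva:{3,7,8} Kyoto:{2,4} Oslo:{5,6,10} Tokyo:{1,9,11}
Ordered by (a.id, b.id); first 3.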